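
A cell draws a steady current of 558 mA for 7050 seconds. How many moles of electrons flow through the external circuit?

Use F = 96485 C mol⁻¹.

Q = I·t = 0.5580 A × 7050.0 s = 3934 C.
n(e⁻) = Q/F = 3934 / 96485 = 0.0408 mol.

0.0408 mol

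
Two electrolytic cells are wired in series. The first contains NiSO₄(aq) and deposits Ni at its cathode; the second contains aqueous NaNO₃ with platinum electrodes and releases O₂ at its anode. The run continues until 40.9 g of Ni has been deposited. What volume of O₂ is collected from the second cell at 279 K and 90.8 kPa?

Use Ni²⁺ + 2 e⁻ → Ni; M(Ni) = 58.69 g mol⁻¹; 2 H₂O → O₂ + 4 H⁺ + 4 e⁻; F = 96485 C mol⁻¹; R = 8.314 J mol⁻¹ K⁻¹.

n(Ni) = 40.9 / 58.69 = 0.6969 mol, so n(e⁻) = 2 × 0.6969 = 1.394 mol.
The cells are in series, so the same 1.394 mol of electrons passes through the second cell.
2 H₂O → O₂ + 4 H⁺ + 4 e⁻ — 4 mol e⁻ per mol O₂, so n(O₂) = 1.394/4 = 0.3484 mol.
V = nRT/P = (0.3484 × 8.314 × 279) / (90.8 × 10³) = 0.00890 m³ = 8.90 L.

8.90 L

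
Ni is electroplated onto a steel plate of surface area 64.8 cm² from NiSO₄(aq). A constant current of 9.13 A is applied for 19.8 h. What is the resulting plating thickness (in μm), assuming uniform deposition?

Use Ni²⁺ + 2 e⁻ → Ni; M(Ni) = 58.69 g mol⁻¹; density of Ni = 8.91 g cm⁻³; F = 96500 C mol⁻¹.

3430 μm

Q = I·t = 9.130 × 71280 = 650800 C; n(e⁻) = 6.744 mol.
n(Ni) = n(e⁻)/2 = 3.372 mol, so m = 3.372 × 58.69 = 197.9 g.
Volume = m/ρ = 197.9 / 8.91 = 22.21 cm³.
Thickness = V/A = 22.21 / 64.8 = 0.343 cm = 3430 μm.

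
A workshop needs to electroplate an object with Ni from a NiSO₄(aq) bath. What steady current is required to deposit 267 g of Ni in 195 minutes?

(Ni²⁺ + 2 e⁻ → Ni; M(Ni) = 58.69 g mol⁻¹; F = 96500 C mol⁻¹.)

n(Ni) = 267 / 58.69 = 4.549 mol.
n(e⁻) = 2 × 4.549 = 9.099 mol.
Q = n(e⁻)·F = 9.099 × 96500 = 878000 C.
I = Q/t = 878000 / 11700 s = 75.0 A.

75.0 A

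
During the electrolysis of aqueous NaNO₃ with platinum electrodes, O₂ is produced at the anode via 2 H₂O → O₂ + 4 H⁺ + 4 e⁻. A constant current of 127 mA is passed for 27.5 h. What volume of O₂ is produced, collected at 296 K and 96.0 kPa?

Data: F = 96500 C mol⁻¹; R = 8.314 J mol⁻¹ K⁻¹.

0.835 L

Q = I·t = 0.1270 A × 99000 s = 12570 C.
n(e⁻) = Q/F = 12570 / 96500 = 0.1303 mol.
4 electrons are transferred per O₂ molecule, so n(O₂) = 0.1303 / 4 = 0.03257 mol.
V = nRT/P = (0.03257 × 8.314 × 296) / (96.0 × 10³ Pa) = 8.35 × 10⁻⁴ m³ = 0.835 L.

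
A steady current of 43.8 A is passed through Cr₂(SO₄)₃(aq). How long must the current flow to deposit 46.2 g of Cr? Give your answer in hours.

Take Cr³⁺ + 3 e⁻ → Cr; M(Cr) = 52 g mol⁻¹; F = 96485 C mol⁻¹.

1.63 h

n(Cr) = m/M = 46.2 / 52 = 0.8885 mol.
Each Cr atom requires 3 electrons, so n(e⁻) = 3 × 0.8885 = 2.665 mol.
Q = n(e⁻)·F = 2.665 × 96485 = 257200 C.
t = Q/I = 257200 / 43.80 A = 5871 s = 1.63 h.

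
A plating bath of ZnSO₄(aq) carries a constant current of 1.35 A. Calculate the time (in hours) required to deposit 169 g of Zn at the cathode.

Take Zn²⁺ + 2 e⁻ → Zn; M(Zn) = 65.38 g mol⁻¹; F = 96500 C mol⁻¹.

n(Zn) = m/M = 169 / 65.38 = 2.585 mol.
Each Zn atom requires 2 electrons, so n(e⁻) = 2 × 2.585 = 5.170 mol.
Q = n(e⁻)·F = 5.170 × 96500 = 498900 C.
t = Q/I = 498900 / 1.350 A = 369500 s = 103 h.

103 h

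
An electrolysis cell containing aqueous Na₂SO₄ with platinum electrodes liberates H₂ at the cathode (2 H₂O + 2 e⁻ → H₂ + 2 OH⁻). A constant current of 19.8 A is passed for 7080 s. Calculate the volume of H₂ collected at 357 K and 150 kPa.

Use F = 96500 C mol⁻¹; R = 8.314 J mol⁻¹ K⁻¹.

Q = I·t = 19.80 A × 7080.0 s = 140200 C.
n(e⁻) = Q/F = 140200 / 96500 = 1.453 mol.
2 electrons are transferred per H₂ molecule, so n(H₂) = 1.453 / 2 = 0.7263 mol.
V = nRT/P = (0.7263 × 8.314 × 357) / (150 × 10³ Pa) = 0.0144 m³ = 14.4 L.

14.4 L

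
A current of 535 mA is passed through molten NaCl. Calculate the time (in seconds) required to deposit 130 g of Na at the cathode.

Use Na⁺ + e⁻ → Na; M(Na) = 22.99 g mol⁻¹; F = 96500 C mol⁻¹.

n(Na) = m/M = 130 / 22.99 = 5.655 mol.
Each Na atom requires 1 electron, so n(e⁻) = 1 × 5.655 = 5.655 mol.
Q = n(e⁻)·F = 5.655 × 96500 = 545700 C.
t = Q/I = 545700 / 0.5350 A = 1020000 s.

1.02 × 10⁶ s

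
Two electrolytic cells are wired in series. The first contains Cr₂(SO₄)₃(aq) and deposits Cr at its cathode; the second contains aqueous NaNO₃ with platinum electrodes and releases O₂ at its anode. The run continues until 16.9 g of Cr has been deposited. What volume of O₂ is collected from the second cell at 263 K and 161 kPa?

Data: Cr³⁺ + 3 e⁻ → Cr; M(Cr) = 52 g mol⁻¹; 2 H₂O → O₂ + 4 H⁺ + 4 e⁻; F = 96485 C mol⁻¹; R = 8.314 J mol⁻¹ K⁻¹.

n(Cr) = 16.9 / 52 = 0.3250 mol, so n(e⁻) = 3 × 0.3250 = 0.9750 mol.
The cells are in series, so the same 0.9750 mol of electrons passes through the second cell.
2 H₂O → O₂ + 4 H⁺ + 4 e⁻ — 4 mol e⁻ per mol O₂, so n(O₂) = 0.9750/4 = 0.2437 mol.
V = nRT/P = (0.2437 × 8.314 × 263) / (161 × 10³) = 0.00331 m³ = 3.31 L.

3.31 L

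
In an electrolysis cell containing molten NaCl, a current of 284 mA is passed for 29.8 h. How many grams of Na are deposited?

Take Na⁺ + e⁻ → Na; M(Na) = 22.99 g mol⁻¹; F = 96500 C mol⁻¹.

Q = I·t = 0.2840 A × 107280 s = 30470 C.
n(e⁻) = Q/F = 30470 / 96500 = 0.3157 mol.
Na⁺ + e⁻ → Na, so n(Na) = n(e⁻)/1 = 0.3157 mol.
m = n·M = 0.3157 × 22.99 = 7.26 g.

7.26 g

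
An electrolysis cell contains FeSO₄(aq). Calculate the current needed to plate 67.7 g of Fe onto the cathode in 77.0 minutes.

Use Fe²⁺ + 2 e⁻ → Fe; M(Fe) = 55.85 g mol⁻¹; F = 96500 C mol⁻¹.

n(Fe) = 67.7 / 55.85 = 1.212 mol.
n(e⁻) = 2 × 1.212 = 2.424 mol.
Q = n(e⁻)·F = 2.424 × 96500 = 233900 C.
I = Q/t = 233900 / 4620.0 s = 50.6 A.

50.6 A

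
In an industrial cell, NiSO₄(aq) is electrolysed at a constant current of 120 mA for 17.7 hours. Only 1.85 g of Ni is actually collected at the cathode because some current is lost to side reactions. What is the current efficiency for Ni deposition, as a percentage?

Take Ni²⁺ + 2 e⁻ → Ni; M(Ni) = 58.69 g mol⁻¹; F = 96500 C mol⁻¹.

79.6 %

Q = I·t = 0.1200 × 63720 = 7646 C; n(e⁻) = 7646/96500 = 0.07924 mol.
Theoretical n(Ni) = n(e⁻)/2 = 0.03962 mol, i.e. m_theo = 0.03962 × 58.69 = 2.325 g.
Efficiency = m_actual / m_theo = 1.85 / 2.325 = 79.6 %.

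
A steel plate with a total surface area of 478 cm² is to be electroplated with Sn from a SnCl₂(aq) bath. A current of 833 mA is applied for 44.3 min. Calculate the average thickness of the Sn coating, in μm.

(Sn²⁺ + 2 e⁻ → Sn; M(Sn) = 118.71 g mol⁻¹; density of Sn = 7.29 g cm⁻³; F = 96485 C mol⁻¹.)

Q = I·t = 0.8330 × 2658.0 = 2214 C; n(e⁻) = 0.02295 mol.
n(Sn) = n(e⁻)/2 = 0.01147 mol, so m = 0.01147 × 118.71 = 1.362 g.
Volume = m/ρ = 1.362 / 7.29 = 0.1868 cm³.
Thickness = V/A = 0.1868 / 478 = 3.91 × 10⁻⁴ cm = 3.91 μm.

3.91 μm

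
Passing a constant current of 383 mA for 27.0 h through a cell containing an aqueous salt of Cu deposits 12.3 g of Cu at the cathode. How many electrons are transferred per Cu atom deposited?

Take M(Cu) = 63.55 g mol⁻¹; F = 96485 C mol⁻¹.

2

Q = I·t = 0.3830 A × 97200 s = 37230 C, so n(e⁻) = 37230/96485 = 0.3858 mol.
n(Cu) deposited = 12.3 / 63.55 = 0.1935 mol.
Electrons per atom = n(e⁻)/n(Cu) = 0.3858 / 0.1935 = 1.99 ≈ 2, so the ion is Cu²⁺.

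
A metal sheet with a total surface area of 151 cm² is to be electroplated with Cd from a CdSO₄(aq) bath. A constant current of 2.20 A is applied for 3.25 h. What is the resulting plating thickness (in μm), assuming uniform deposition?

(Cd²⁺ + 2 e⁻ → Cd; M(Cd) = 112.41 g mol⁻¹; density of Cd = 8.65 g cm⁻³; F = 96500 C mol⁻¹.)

115 μm

Q = I·t = 2.200 × 11700 = 25740 C; n(e⁻) = 0.2667 mol.
n(Cd) = n(e⁻)/2 = 0.1334 mol, so m = 0.1334 × 112.41 = 14.99 g.
Volume = m/ρ = 14.99 / 8.65 = 1.733 cm³.
Thickness = V/A = 1.733 / 151 = 0.0115 cm = 115 μm.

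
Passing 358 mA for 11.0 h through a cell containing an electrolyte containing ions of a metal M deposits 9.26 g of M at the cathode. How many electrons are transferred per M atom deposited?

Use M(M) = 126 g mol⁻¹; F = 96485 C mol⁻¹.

Q = I·t = 0.3580 A × 39600 s = 14180 C, so n(e⁻) = 14180/96485 = 0.1469 mol.
n(M) deposited = 9.26 / 126 = 0.07349 mol.
Electrons per atom = n(e⁻)/n(M) = 0.1469 / 0.07349 = 2.00 ≈ 2, so the ion is M²⁺.

2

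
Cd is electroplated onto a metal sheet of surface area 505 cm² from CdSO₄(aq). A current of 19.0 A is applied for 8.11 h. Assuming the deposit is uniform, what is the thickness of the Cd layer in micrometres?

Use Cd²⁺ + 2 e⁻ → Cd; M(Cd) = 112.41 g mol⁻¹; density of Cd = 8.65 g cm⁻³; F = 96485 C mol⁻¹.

Q = I·t = 19.00 × 29196 = 554700 C; n(e⁻) = 5.749 mol.
n(Cd) = n(e⁻)/2 = 2.875 mol, so m = 2.875 × 112.41 = 323.1 g.
Volume = m/ρ = 323.1 / 8.65 = 37.36 cm³.
Thickness = V/A = 37.36 / 505 = 0.0740 cm = 740 μm.

740 μm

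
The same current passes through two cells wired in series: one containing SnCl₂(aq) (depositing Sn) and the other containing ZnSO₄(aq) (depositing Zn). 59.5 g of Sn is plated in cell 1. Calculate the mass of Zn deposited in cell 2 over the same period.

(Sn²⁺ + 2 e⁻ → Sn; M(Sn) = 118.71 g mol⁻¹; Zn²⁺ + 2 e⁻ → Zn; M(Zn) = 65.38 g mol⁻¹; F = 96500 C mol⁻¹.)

n(Sn) = 59.5 / 118.71 = 0.5012 mol.
Since Sn²⁺ + 2 e⁻ → Sn, n(e⁻) passed = 2 × 0.5012 = 1.002 mol.
Cells in series carry the same charge, so the same 1.002 mol of electrons passes through cell 2.
Zn²⁺ + 2 e⁻ → Zn, so n(Zn) = 1.002 / 2 = 0.5012 mol.
m(Zn) = 0.5012 × 65.38 = 32.8 g.

32.8 g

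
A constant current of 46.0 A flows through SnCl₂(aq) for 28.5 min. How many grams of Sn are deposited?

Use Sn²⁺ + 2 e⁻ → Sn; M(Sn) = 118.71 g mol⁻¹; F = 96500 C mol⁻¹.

Q = I·t = 46.00 A × 1710.0 s = 78660 C.
n(e⁻) = Q/F = 78660 / 96500 = 0.8151 mol.
Sn²⁺ + 2 e⁻ → Sn, so n(Sn) = n(e⁻)/2 = 0.4076 mol.
m = n·M = 0.4076 × 118.71 = 48.4 g.

48.4 g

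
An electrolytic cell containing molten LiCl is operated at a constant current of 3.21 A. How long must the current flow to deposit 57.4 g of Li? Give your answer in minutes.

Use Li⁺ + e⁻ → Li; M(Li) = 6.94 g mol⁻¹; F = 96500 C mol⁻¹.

n(Li) = m/M = 57.4 / 6.94 = 8.271 mol.
Each Li atom requires 1 electron, so n(e⁻) = 1 × 8.271 = 8.271 mol.
Q = n(e⁻)·F = 8.271 × 96500 = 798100 C.
t = Q/I = 798100 / 3.210 A = 248600 s = 4140 min.

4140 min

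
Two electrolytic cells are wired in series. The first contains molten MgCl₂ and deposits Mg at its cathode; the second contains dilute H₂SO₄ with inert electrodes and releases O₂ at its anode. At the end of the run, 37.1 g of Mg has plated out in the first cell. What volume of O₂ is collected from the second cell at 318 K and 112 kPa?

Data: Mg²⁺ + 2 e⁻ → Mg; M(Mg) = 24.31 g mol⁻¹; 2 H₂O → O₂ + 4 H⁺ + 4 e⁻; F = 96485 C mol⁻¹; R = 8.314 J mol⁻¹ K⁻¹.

n(Mg) = 37.1 / 24.31 = 1.526 mol, so n(e⁻) = 2 × 1.526 = 3.052 mol.
The cells are in series, so the same 3.052 mol of electrons passes through the second cell.
2 H₂O → O₂ + 4 H⁺ + 4 e⁻ — 4 mol e⁻ per mol O₂, so n(O₂) = 3.052/4 = 0.7631 mol.
V = nRT/P = (0.7631 × 8.314 × 318) / (112 × 10³) = 0.0180 m³ = 18.0 L.

18.0 L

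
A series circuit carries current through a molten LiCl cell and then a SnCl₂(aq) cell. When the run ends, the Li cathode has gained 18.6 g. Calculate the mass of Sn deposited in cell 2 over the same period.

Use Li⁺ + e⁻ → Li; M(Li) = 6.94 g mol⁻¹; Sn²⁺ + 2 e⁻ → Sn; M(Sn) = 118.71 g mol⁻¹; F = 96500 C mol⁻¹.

159 g

n(Li) = 18.6 / 6.94 = 2.680 mol.
Since Li⁺ + e⁻ → Li, n(e⁻) passed = 1 × 2.680 = 2.680 mol.
Cells in series carry the same charge, so the same 2.680 mol of electrons passes through cell 2.
Sn²⁺ + 2 e⁻ → Sn, so n(Sn) = 2.680 / 2 = 1.340 mol.
m(Sn) = 1.340 × 118.71 = 159 g.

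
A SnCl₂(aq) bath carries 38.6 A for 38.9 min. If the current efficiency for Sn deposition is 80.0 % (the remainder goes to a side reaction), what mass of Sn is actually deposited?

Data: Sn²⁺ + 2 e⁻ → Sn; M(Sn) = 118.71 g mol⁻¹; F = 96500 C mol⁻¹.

44.3 g

Q = I·t = 38.60 × 2334.0 = 90090 C.
n(e⁻) = 90090/96500 = 0.9336 mol; theoretically n(Sn) = 0.9336/2 = 0.4668 mol, m_theo = 55.41 g.
At 80.0 % efficiency, m_actual = 0.800 × 55.41 = 44.3 g.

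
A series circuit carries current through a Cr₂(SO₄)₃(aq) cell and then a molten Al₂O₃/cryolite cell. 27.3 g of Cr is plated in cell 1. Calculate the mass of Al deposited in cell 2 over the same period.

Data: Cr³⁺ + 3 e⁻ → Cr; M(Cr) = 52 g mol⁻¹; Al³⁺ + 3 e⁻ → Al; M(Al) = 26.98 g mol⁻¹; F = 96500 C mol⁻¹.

n(Cr) = 27.3 / 52 = 0.5250 mol.
Since Cr³⁺ + 3 e⁻ → Cr, n(e⁻) passed = 3 × 0.5250 = 1.575 mol.
Cells in series carry the same charge, so the same 1.575 mol of electrons passes through cell 2.
Al³⁺ + 3 e⁻ → Al, so n(Al) = 1.575 / 3 = 0.5250 mol.
m(Al) = 0.5250 × 26.98 = 14.2 g.

14.2 g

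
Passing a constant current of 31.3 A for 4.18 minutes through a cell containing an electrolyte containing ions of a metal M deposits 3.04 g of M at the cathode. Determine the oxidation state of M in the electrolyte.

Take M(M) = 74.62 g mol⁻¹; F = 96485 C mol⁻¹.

+2

Q = I·t = 31.30 A × 250.80 s = 7850 C, so n(e⁻) = 7850/96485 = 0.08136 mol.
n(M) deposited = 3.04 / 74.62 = 0.04074 mol.
Electrons per atom = n(e⁻)/n(M) = 0.08136 / 0.04074 = 2.00 ≈ 2, so the ion is M²⁺.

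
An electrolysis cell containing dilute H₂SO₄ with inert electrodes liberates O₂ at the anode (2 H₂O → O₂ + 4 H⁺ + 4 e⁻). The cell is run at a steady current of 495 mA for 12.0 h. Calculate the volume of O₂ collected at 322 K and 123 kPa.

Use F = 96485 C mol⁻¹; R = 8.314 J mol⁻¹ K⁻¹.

1.21 L

Q = I·t = 0.4950 A × 43200 s = 21380 C.
n(e⁻) = Q/F = 21380 / 96485 = 0.2216 mol.
4 electrons are transferred per O₂ molecule, so n(O₂) = 0.2216 / 4 = 0.05541 mol.
V = nRT/P = (0.05541 × 8.314 × 322) / (123 × 10³ Pa) = 0.00121 m³ = 1.21 L.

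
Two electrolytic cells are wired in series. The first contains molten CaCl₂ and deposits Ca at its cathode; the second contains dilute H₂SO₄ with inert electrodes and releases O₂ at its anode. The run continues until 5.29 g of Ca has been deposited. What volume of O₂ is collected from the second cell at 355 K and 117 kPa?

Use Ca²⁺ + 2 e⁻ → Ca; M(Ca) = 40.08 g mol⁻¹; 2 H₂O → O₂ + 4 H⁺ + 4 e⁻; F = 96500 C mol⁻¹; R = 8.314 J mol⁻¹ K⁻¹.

n(Ca) = 5.29 / 40.08 = 0.1320 mol, so n(e⁻) = 2 × 0.1320 = 0.2640 mol.
The cells are in series, so the same 0.2640 mol of electrons passes through the second cell.
2 H₂O → O₂ + 4 H⁺ + 4 e⁻ — 4 mol e⁻ per mol O₂, so n(O₂) = 0.2640/4 = 0.06599 mol.
V = nRT/P = (0.06599 × 8.314 × 355) / (117 × 10³) = 0.00166 m³ = 1.66 L.

1.66 L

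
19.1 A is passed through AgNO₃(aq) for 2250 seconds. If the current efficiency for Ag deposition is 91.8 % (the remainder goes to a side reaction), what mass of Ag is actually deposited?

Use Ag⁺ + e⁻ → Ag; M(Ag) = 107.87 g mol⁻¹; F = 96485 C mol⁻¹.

Q = I·t = 19.10 × 2250.0 = 42980 C.
n(e⁻) = 42980/96485 = 0.4454 mol; theoretically n(Ag) = 0.4454/1 = 0.4454 mol, m_theo = 48.05 g.
At 91.8 % efficiency, m_actual = 0.918 × 48.05 = 44.1 g.

44.1 g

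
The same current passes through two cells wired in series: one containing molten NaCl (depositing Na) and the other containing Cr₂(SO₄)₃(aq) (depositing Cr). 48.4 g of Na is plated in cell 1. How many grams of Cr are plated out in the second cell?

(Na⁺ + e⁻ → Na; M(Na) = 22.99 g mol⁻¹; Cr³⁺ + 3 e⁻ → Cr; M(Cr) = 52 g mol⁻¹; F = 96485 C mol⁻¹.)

n(Na) = 48.4 / 22.99 = 2.105 mol.
Since Na⁺ + e⁻ → Na, n(e⁻) passed = 1 × 2.105 = 2.105 mol.
Cells in series carry the same charge, so the same 2.105 mol of electrons passes through cell 2.
Cr³⁺ + 3 e⁻ → Cr, so n(Cr) = 2.105 / 3 = 0.7018 mol.
m(Cr) = 0.7018 × 52 = 36.5 g.

36.5 g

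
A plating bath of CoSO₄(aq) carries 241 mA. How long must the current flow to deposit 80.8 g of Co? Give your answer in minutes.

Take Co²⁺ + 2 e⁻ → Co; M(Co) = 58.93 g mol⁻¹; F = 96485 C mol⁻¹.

n(Co) = m/M = 80.8 / 58.93 = 1.371 mol.
Each Co atom requires 2 electrons, so n(e⁻) = 2 × 1.371 = 2.742 mol.
Q = n(e⁻)·F = 2.742 × 96485 = 264600 C.
t = Q/I = 264600 / 0.2410 A = 1098000 s = 18300 min.

18300 min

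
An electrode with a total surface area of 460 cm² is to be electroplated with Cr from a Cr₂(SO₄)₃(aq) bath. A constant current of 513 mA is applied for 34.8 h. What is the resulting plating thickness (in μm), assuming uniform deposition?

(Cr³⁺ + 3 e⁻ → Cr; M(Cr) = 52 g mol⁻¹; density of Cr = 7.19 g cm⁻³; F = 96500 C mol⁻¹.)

34.9 μm

Q = I·t = 0.5130 × 125280 = 64270 C; n(e⁻) = 0.6660 mol.
n(Cr) = n(e⁻)/3 = 0.2220 mol, so m = 0.2220 × 52 = 11.54 g.
Volume = m/ρ = 11.54 / 7.19 = 1.606 cm³.
Thickness = V/A = 1.606 / 460 = 0.00349 cm = 34.9 μm.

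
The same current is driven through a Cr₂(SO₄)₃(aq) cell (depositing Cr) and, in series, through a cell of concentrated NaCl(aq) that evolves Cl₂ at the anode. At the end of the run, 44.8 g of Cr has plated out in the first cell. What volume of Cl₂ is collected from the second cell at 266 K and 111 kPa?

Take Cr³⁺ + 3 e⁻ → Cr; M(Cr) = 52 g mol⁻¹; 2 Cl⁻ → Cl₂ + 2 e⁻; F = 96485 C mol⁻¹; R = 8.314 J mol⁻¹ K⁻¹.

n(Cr) = 44.8 / 52 = 0.8615 mol, so n(e⁻) = 3 × 0.8615 = 2.585 mol.
The cells are in series, so the same 2.585 mol of electrons passes through the second cell.
2 Cl⁻ → Cl₂ + 2 e⁻ — 2 mol e⁻ per mol Cl₂, so n(Cl₂) = 2.585/2 = 1.292 mol.
V = nRT/P = (1.292 × 8.314 × 266) / (111 × 10³) = 0.0257 m³ = 25.7 L.

25.7 L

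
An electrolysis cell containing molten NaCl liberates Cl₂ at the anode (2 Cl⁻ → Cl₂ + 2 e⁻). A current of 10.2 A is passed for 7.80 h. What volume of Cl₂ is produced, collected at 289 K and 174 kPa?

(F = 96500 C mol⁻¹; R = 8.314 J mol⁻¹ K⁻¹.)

20.5 L

Q = I·t = 10.20 A × 28080 s = 286400 C.
n(e⁻) = Q/F = 286400 / 96500 = 2.968 mol.
2 electrons are transferred per Cl₂ molecule, so n(Cl₂) = 2.968 / 2 = 1.484 mol.
V = nRT/P = (1.484 × 8.314 × 289) / (174 × 10³ Pa) = 0.0205 m³ = 20.5 L.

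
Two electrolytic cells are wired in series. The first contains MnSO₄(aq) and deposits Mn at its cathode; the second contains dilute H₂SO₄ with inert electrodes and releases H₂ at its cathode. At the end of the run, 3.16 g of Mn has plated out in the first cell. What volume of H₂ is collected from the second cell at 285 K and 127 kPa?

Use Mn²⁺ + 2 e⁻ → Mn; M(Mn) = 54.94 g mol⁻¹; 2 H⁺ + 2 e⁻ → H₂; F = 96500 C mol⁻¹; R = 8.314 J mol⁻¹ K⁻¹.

1.07 L

n(Mn) = 3.16 / 54.94 = 0.05752 mol, so n(e⁻) = 2 × 0.05752 = 0.1150 mol.
The cells are in series, so the same 0.1150 mol of electrons passes through the second cell.
2 H⁺ + 2 e⁻ → H₂ — 2 mol e⁻ per mol H₂, so n(H₂) = 0.1150/2 = 0.05752 mol.
V = nRT/P = (0.05752 × 8.314 × 285) / (127 × 10³) = 0.00107 m³ = 1.07 L.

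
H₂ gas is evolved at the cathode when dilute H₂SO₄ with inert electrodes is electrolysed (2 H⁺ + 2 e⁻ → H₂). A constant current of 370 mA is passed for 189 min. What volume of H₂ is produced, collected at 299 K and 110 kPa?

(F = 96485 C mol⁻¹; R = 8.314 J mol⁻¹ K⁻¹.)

0.491 L

Q = I·t = 0.3700 A × 11340 s = 4196 C.
n(e⁻) = Q/F = 4196 / 96485 = 0.04349 mol.
2 electrons are transferred per H₂ molecule, so n(H₂) = 0.04349 / 2 = 0.02174 mol.
V = nRT/P = (0.02174 × 8.314 × 299) / (110 × 10³ Pa) = 4.91 × 10⁻⁴ m³ = 0.491 L.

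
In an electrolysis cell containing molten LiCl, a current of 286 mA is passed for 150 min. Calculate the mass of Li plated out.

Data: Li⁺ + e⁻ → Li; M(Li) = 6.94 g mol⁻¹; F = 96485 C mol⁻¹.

0.185 g

Q = I·t = 0.2860 A × 9000.0 s = 2574 C.
n(e⁻) = Q/F = 2574 / 96485 = 0.02668 mol.
Li⁺ + e⁻ → Li, so n(Li) = n(e⁻)/1 = 0.02668 mol.
m = n·M = 0.02668 × 6.94 = 0.185 g.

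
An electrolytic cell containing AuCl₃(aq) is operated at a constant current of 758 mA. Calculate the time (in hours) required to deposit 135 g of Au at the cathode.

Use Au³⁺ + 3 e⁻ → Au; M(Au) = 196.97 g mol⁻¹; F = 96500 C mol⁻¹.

n(Au) = m/M = 135 / 196.97 = 0.6854 mol.
Each Au atom requires 3 electrons, so n(e⁻) = 3 × 0.6854 = 2.056 mol.
Q = n(e⁻)·F = 2.056 × 96500 = 198400 C.
t = Q/I = 198400 / 0.7580 A = 261800 s = 72.7 h.

72.7 h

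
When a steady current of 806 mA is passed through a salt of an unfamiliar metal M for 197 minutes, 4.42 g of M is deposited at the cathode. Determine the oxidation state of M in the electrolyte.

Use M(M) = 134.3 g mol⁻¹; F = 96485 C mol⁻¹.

Q = I·t = 0.8060 A × 11820 s = 9527 C, so n(e⁻) = 9527/96485 = 0.09874 mol.
n(M) deposited = 4.42 / 134.3 = 0.03291 mol.
Electrons per atom = n(e⁻)/n(M) = 0.09874 / 0.03291 = 3.00 ≈ 3, so the ion is M³⁺.

+3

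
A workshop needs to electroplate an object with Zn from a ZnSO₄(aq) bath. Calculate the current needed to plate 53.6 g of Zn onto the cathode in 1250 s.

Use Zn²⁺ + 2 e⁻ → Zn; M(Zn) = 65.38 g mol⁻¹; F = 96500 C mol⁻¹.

n(Zn) = 53.6 / 65.38 = 0.8198 mol.
n(e⁻) = 2 × 0.8198 = 1.640 mol.
Q = n(e⁻)·F = 1.640 × 96500 = 158200 C.
I = Q/t = 158200 / 1250.0 s = 127 A.

127 A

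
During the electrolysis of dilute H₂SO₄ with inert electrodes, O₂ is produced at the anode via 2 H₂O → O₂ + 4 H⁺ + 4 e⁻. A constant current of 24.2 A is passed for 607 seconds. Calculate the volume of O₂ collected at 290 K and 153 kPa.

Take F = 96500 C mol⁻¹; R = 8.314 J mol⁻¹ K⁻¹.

0.600 L

Q = I·t = 24.20 A × 607.00 s = 14690 C.
n(e⁻) = Q/F = 14690 / 96500 = 0.1522 mol.
4 electrons are transferred per O₂ molecule, so n(O₂) = 0.1522 / 4 = 0.03806 mol.
V = nRT/P = (0.03806 × 8.314 × 290) / (153 × 10³ Pa) = 6.00 × 10⁻⁴ m³ = 0.600 L.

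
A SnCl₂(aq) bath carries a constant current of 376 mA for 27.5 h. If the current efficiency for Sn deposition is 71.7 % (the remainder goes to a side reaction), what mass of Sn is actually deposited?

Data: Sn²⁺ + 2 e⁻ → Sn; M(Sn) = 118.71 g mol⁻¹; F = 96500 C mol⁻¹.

Q = I·t = 0.3760 × 99000 = 37220 C.
n(e⁻) = 37220/96500 = 0.3857 mol; theoretically n(Sn) = 0.3857/2 = 0.1929 mol, m_theo = 22.90 g.
At 71.7 % efficiency, m_actual = 0.717 × 22.90 = 16.4 g.

16.4 g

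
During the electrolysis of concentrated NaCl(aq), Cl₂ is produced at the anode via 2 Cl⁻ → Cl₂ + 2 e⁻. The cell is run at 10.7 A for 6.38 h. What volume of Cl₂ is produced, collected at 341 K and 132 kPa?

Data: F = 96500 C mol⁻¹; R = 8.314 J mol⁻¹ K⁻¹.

27.3 L

Q = I·t = 10.70 A × 22968 s = 245800 C.
n(e⁻) = Q/F = 245800 / 96500 = 2.547 mol.
2 electrons are transferred per Cl₂ molecule, so n(Cl₂) = 2.547 / 2 = 1.273 mol.
V = nRT/P = (1.273 × 8.314 × 341) / (132 × 10³ Pa) = 0.0273 m³ = 27.3 L.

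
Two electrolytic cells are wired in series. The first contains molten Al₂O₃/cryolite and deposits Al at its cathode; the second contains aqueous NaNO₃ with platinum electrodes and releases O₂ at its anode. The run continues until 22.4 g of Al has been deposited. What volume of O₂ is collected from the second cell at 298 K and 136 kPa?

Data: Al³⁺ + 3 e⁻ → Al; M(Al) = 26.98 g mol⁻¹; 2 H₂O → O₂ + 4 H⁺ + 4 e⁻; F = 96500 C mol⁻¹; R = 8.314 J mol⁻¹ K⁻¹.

11.3 L

n(Al) = 22.4 / 26.98 = 0.8302 mol, so n(e⁻) = 3 × 0.8302 = 2.491 mol.
The cells are in series, so the same 2.491 mol of electrons passes through the second cell.
2 H₂O → O₂ + 4 H⁺ + 4 e⁻ — 4 mol e⁻ per mol O₂, so n(O₂) = 2.491/4 = 0.6227 mol.
V = nRT/P = (0.6227 × 8.314 × 298) / (136 × 10³) = 0.0113 m³ = 11.3 L.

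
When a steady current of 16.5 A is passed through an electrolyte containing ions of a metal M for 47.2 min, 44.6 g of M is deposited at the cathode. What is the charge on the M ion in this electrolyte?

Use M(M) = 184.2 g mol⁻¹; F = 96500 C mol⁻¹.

Q = I·t = 16.50 A × 2832.0 s = 46730 C, so n(e⁻) = 46730/96500 = 0.4842 mol.
n(M) deposited = 44.6 / 184.2 = 0.2421 mol.
Electrons per atom = n(e⁻)/n(M) = 0.4842 / 0.2421 = 2.00 ≈ 2, so the ion is M²⁺.

+2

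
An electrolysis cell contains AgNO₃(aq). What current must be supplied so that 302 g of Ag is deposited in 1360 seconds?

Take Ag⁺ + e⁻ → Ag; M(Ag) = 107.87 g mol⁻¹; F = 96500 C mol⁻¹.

199 A

n(Ag) = 302 / 107.87 = 2.800 mol.
n(e⁻) = 1 × 2.800 = 2.800 mol.
Q = n(e⁻)·F = 2.800 × 96500 = 270200 C.
I = Q/t = 270200 / 1360.0 s = 199 A.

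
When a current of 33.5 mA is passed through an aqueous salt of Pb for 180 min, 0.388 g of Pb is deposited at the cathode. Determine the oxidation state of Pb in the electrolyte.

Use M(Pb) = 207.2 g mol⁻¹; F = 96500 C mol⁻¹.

+2

Q = I·t = 0.03350 A × 10800 s = 361.8 C, so n(e⁻) = 361.8/96500 = 0.003749 mol.
n(Pb) deposited = 0.388 / 207.2 = 0.001873 mol.
Electrons per atom = n(e⁻)/n(Pb) = 0.003749 / 0.001873 = 2.00 ≈ 2, so the ion is Pb²⁺.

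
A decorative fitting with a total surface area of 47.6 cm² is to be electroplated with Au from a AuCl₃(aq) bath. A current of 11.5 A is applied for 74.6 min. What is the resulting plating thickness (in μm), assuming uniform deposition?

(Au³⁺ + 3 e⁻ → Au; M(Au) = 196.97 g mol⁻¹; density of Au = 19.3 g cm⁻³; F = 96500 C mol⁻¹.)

381 μm

Q = I·t = 11.50 × 4476.0 = 51470 C; n(e⁻) = 0.5334 mol.
n(Au) = n(e⁻)/3 = 0.1778 mol, so m = 0.1778 × 196.97 = 35.02 g.
Volume = m/ρ = 35.02 / 19.3 = 1.815 cm³.
Thickness = V/A = 1.815 / 47.6 = 0.0381 cm = 381 μm.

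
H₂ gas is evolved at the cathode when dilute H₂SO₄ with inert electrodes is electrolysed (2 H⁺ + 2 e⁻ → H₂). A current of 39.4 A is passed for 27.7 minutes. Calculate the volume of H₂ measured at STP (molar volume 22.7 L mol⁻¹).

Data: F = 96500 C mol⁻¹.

Q = I·t = 39.40 A × 1662.0 s = 65480 C.
n(e⁻) = Q/F = 65480 / 96500 = 0.6786 mol.
2 electrons are transferred per H₂ molecule, so n(H₂) = 0.6786 / 2 = 0.3393 mol.
V = n × V_m = 0.3393 × 22.7 = 7.70 L.

7.70 L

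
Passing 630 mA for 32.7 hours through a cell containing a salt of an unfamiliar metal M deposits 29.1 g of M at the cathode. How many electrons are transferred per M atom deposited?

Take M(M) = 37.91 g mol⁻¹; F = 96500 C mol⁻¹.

Q = I·t = 0.6300 A × 117720 s = 74160 C, so n(e⁻) = 74160/96500 = 0.7685 mol.
n(M) deposited = 29.1 / 37.91 = 0.7676 mol.
Electrons per atom = n(e⁻)/n(M) = 0.7685 / 0.7676 = 1.00 ≈ 1, so the ion is M⁺.

1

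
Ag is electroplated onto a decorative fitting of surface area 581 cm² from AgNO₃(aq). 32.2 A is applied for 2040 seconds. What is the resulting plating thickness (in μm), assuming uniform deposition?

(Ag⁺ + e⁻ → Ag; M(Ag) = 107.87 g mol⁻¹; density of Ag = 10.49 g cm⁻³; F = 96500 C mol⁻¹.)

Q = I·t = 32.20 × 2040.0 = 65690 C; n(e⁻) = 0.6807 mol.
n(Ag) = n(e⁻)/1 = 0.6807 mol, so m = 0.6807 × 107.87 = 73.43 g.
Volume = m/ρ = 73.43 / 10.49 = 7.000 cm³.
Thickness = V/A = 7.000 / 581 = 0.0120 cm = 120 μm.

120 μm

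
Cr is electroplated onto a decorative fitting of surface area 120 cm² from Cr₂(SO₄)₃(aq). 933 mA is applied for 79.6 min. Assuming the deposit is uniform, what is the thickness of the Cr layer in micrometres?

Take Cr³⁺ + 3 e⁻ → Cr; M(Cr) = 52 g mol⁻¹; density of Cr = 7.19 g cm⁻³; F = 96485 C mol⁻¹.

9.28 μm

Q = I·t = 0.9330 × 4776.0 = 4456 C; n(e⁻) = 0.04618 mol.
n(Cr) = n(e⁻)/3 = 0.01539 mol, so m = 0.01539 × 52 = 0.8005 g.
Volume = m/ρ = 0.8005 / 7.19 = 0.1113 cm³.
Thickness = V/A = 0.1113 / 120 = 9.28 × 10⁻⁴ cm = 9.28 μm.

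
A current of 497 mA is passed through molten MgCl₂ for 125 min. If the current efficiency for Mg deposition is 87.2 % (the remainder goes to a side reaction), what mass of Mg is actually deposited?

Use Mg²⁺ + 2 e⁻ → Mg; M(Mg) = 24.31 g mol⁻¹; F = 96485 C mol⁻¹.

Q = I·t = 0.4970 × 7500.0 = 3728 C.
n(e⁻) = 3728/96485 = 0.03863 mol; theoretically n(Mg) = 0.03863/2 = 0.01932 mol, m_theo = 0.4696 g.
At 87.2 % efficiency, m_actual = 0.872 × 0.4696 = 0.409 g.

0.409 g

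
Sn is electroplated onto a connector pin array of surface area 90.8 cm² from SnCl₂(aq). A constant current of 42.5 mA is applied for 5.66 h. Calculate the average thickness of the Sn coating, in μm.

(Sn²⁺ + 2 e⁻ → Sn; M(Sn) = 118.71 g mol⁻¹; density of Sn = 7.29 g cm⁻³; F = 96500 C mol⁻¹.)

8.05 μm

Q = I·t = 0.04250 × 20376 = 866.0 C; n(e⁻) = 0.008974 mol.
n(Sn) = n(e⁻)/2 = 0.004487 mol, so m = 0.004487 × 118.71 = 0.5326 g.
Volume = m/ρ = 0.5326 / 7.29 = 0.07307 cm³.
Thickness = V/A = 0.07307 / 90.8 = 8.05 × 10⁻⁴ cm = 8.05 μm.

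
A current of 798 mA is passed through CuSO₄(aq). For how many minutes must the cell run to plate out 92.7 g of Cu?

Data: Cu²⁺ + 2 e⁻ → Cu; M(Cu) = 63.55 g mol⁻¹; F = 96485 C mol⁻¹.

n(Cu) = m/M = 92.7 / 63.55 = 1.459 mol.
Each Cu atom requires 2 electrons, so n(e⁻) = 2 × 1.459 = 2.917 mol.
Q = n(e⁻)·F = 2.917 × 96485 = 281500 C.
t = Q/I = 281500 / 0.7980 A = 352700 s = 5880 min.

5880 min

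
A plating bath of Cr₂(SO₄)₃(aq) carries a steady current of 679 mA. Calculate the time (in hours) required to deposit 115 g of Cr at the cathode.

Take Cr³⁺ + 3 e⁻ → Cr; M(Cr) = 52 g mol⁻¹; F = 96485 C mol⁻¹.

n(Cr) = m/M = 115 / 52 = 2.212 mol.
Each Cr atom requires 3 electrons, so n(e⁻) = 3 × 2.212 = 6.635 mol.
Q = n(e⁻)·F = 6.635 × 96485 = 640100 C.
t = Q/I = 640100 / 0.6790 A = 942800 s = 262 h.

262 h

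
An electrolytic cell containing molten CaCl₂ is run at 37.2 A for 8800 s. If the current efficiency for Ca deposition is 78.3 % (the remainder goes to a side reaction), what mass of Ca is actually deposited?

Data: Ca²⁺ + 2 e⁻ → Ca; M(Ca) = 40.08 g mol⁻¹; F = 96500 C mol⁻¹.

53.2 g

Q = I·t = 37.20 × 8800.0 = 327400 C.
n(e⁻) = 327400/96500 = 3.392 mol; theoretically n(Ca) = 3.392/2 = 1.696 mol, m_theo = 67.98 g.
At 78.3 % efficiency, m_actual = 0.783 × 67.98 = 53.2 g.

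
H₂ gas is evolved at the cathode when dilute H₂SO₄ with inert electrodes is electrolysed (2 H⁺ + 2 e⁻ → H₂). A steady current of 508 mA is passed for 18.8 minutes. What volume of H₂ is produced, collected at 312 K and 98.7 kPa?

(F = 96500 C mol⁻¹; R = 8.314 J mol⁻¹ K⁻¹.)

Q = I·t = 0.5080 A × 1128.0 s = 573.0 C.
n(e⁻) = Q/F = 573.0 / 96500 = 0.005938 mol.
2 electrons are transferred per H₂ molecule, so n(H₂) = 0.005938 / 2 = 0.002969 mol.
V = nRT/P = (0.002969 × 8.314 × 312) / (98.7 × 10³ Pa) = 7.80 × 10⁻⁵ m³ = 0.0780 L.

0.0780 L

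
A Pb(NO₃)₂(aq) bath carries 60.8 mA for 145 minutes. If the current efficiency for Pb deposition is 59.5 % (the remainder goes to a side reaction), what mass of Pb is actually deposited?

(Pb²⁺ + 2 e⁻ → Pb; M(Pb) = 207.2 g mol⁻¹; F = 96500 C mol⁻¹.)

Q = I·t = 0.06080 × 8700.0 = 529.0 C.
n(e⁻) = 529.0/96500 = 0.005481 mol; theoretically n(Pb) = 0.005481/2 = 0.002741 mol, m_theo = 0.5679 g.
At 59.5 % efficiency, m_actual = 0.595 × 0.5679 = 0.338 g.

0.338 g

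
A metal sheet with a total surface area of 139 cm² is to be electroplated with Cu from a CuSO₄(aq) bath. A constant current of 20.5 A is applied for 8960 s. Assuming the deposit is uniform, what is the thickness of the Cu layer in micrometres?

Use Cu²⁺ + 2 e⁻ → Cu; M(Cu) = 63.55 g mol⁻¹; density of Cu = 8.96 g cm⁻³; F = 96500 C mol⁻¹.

486 μm

Q = I·t = 20.50 × 8960.0 = 183700 C; n(e⁻) = 1.903 mol.
n(Cu) = n(e⁻)/2 = 0.9517 mol, so m = 0.9517 × 63.55 = 60.48 g.
Volume = m/ρ = 60.48 / 8.96 = 6.750 cm³.
Thickness = V/A = 6.750 / 139 = 0.0486 cm = 486 μm.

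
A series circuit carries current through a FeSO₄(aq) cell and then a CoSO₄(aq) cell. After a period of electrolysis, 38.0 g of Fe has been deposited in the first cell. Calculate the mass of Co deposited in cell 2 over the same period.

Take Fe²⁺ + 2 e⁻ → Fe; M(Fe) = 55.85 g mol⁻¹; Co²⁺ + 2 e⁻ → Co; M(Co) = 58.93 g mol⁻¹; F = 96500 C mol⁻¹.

n(Fe) = 38.0 / 55.85 = 0.6804 mol.
Since Fe²⁺ + 2 e⁻ → Fe, n(e⁻) passed = 2 × 0.6804 = 1.361 mol.
Cells in series carry the same charge, so the same 1.361 mol of electrons passes through cell 2.
Co²⁺ + 2 e⁻ → Co, so n(Co) = 1.361 / 2 = 0.6804 mol.
m(Co) = 0.6804 × 58.93 = 40.1 g.

40.1 g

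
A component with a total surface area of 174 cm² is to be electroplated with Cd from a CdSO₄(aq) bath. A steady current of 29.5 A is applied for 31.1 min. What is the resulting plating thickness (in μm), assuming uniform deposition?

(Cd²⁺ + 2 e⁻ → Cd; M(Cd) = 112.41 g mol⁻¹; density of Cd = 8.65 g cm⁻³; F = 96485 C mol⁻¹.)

Q = I·t = 29.50 × 1866.0 = 55050 C; n(e⁻) = 0.5705 mol.
n(Cd) = n(e⁻)/2 = 0.2853 mol, so m = 0.2853 × 112.41 = 32.07 g.
Volume = m/ρ = 32.07 / 8.65 = 3.707 cm³.
Thickness = V/A = 3.707 / 174 = 0.0213 cm = 213 μm.

213 μm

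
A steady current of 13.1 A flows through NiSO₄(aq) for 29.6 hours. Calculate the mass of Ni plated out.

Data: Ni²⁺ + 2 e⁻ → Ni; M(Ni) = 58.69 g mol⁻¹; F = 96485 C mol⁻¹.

425 g

Q = I·t = 13.10 A × 106560 s = 1396000 C.
n(e⁻) = Q/F = 1396000 / 96485 = 14.47 mol.
Ni²⁺ + 2 e⁻ → Ni, so n(Ni) = n(e⁻)/2 = 7.234 mol.
m = n·M = 7.234 × 58.69 = 425 g.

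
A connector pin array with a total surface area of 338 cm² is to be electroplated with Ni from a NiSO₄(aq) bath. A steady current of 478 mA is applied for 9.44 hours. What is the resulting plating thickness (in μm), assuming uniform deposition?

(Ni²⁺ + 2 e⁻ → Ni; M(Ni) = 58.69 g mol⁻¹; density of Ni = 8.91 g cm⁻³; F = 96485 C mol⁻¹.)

16.4 μm

Q = I·t = 0.4780 × 33984 = 16240 C; n(e⁻) = 0.1684 mol.
n(Ni) = n(e⁻)/2 = 0.08418 mol, so m = 0.08418 × 58.69 = 4.941 g.
Volume = m/ρ = 4.941 / 8.91 = 0.5545 cm³.
Thickness = V/A = 0.5545 / 338 = 0.00164 cm = 16.4 μm.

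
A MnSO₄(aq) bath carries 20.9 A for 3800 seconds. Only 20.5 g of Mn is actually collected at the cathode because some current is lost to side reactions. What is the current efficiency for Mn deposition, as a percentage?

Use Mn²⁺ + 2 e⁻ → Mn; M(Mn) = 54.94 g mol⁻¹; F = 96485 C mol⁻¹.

Q = I·t = 20.90 × 3800.0 = 79420 C; n(e⁻) = 79420/96485 = 0.8231 mol.
Theoretical n(Mn) = n(e⁻)/2 = 0.4116 mol, i.e. m_theo = 0.4116 × 54.94 = 22.61 g.
Efficiency = m_actual / m_theo = 20.5 / 22.61 = 90.7 %.

90.7 %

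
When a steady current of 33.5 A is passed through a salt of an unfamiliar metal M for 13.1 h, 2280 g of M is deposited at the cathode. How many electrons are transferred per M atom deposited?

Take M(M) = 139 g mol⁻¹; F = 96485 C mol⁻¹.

Q = I·t = 33.50 A × 47160 s = 1580000 C, so n(e⁻) = 1580000/96485 = 16.37 mol.
n(M) deposited = 2280 / 139 = 16.40 mol.
Electrons per atom = n(e⁻)/n(M) = 16.37 / 16.40 = 0.998 ≈ 1, so the ion is M⁺.

1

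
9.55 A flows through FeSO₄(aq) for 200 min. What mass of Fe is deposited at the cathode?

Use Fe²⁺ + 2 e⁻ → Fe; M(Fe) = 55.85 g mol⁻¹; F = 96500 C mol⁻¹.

33.2 g

Q = I·t = 9.550 A × 12000 s = 114600 C.
n(e⁻) = Q/F = 114600 / 96500 = 1.188 mol.
Fe²⁺ + 2 e⁻ → Fe, so n(Fe) = n(e⁻)/2 = 0.5938 mol.
m = n·M = 0.5938 × 55.85 = 33.2 g.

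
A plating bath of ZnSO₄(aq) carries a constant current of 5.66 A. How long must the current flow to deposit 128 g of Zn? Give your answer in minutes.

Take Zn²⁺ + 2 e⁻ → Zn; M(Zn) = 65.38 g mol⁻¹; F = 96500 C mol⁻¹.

n(Zn) = m/M = 128 / 65.38 = 1.958 mol.
Each Zn atom requires 2 electrons, so n(e⁻) = 2 × 1.958 = 3.916 mol.
Q = n(e⁻)·F = 3.916 × 96500 = 377900 C.
t = Q/I = 377900 / 5.660 A = 66760 s = 1110 min.

1110 min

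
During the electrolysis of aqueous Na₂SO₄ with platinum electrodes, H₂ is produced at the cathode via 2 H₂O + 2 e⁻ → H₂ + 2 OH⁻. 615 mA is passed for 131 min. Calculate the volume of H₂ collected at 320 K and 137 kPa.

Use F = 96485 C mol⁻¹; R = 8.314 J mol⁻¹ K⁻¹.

0.486 L

Q = I·t = 0.6150 A × 7860.0 s = 4834 C.
n(e⁻) = Q/F = 4834 / 96485 = 0.05010 mol.
2 electrons are transferred per H₂ molecule, so n(H₂) = 0.05010 / 2 = 0.02505 mol.
V = nRT/P = (0.02505 × 8.314 × 320) / (137 × 10³ Pa) = 4.86 × 10⁻⁴ m³ = 0.486 L.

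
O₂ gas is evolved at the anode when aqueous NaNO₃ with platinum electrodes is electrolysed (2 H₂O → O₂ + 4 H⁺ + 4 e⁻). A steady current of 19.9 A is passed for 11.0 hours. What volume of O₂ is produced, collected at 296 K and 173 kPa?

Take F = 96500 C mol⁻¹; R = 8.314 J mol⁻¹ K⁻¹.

Q = I·t = 19.90 A × 39600 s = 788000 C.
n(e⁻) = Q/F = 788000 / 96500 = 8.166 mol.
4 electrons are transferred per O₂ molecule, so n(O₂) = 8.166 / 4 = 2.042 mol.
V = nRT/P = (2.042 × 8.314 × 296) / (173 × 10³ Pa) = 0.0290 m³ = 29.0 L.

29.0 L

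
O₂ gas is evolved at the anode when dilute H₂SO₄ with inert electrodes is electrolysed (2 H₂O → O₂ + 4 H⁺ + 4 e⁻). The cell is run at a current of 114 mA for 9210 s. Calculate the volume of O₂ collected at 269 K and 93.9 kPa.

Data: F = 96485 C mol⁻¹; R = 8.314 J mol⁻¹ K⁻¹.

0.0648 L

Q = I·t = 0.1140 A × 9210.0 s = 1050 C.
n(e⁻) = Q/F = 1050 / 96485 = 0.01088 mol.
4 electrons are transferred per O₂ molecule, so n(O₂) = 0.01088 / 4 = 0.002720 mol.
V = nRT/P = (0.002720 × 8.314 × 269) / (93.9 × 10³ Pa) = 6.48 × 10⁻⁵ m³ = 0.0648 L.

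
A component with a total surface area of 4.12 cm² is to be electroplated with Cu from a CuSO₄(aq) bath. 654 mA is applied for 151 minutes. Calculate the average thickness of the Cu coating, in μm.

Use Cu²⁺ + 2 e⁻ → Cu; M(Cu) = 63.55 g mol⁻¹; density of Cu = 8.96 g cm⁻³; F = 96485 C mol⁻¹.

529 μm

Q = I·t = 0.6540 × 9060.0 = 5925 C; n(e⁻) = 0.06141 mol.
n(Cu) = n(e⁻)/2 = 0.03071 mol, so m = 0.03071 × 63.55 = 1.951 g.
Volume = m/ρ = 1.951 / 8.96 = 0.2178 cm³.
Thickness = V/A = 0.2178 / 4.12 = 0.0529 cm = 529 μm.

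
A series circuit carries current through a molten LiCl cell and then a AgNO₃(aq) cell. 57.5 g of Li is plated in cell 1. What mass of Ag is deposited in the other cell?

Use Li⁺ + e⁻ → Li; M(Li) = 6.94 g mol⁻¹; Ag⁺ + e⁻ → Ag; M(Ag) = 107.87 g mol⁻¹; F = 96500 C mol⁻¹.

n(Li) = 57.5 / 6.94 = 8.285 mol.
Since Li⁺ + e⁻ → Li, n(e⁻) passed = 1 × 8.285 = 8.285 mol.
Cells in series carry the same charge, so the same 8.285 mol of electrons passes through cell 2.
Ag⁺ + e⁻ → Ag, so n(Ag) = 8.285 / 1 = 8.285 mol.
m(Ag) = 8.285 × 107.87 = 894 g.

894 g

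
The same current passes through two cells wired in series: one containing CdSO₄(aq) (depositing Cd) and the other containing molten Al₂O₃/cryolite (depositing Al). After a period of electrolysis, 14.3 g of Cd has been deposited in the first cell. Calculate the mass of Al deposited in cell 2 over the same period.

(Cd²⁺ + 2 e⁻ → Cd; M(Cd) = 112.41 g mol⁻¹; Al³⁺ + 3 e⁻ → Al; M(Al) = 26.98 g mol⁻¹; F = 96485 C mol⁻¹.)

2.29 g

n(Cd) = 14.3 / 112.41 = 0.1272 mol.
Since Cd²⁺ + 2 e⁻ → Cd, n(e⁻) passed = 2 × 0.1272 = 0.2544 mol.
Cells in series carry the same charge, so the same 0.2544 mol of electrons passes through cell 2.
Al³⁺ + 3 e⁻ → Al, so n(Al) = 0.2544 / 3 = 0.08481 mol.
m(Al) = 0.08481 × 26.98 = 2.29 g.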